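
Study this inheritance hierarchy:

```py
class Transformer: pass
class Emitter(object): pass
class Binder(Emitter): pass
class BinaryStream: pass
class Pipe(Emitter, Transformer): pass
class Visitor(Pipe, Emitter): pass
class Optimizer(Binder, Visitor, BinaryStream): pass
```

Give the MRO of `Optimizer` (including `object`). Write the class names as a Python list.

L[Optimizer] = Optimizer + merge(L[Binder], L[Visitor], L[BinaryStream], [Binder Visitor BinaryStream])
  take Binder:  [Binder Emitter object] + [Visitor Pipe Emitter Transformer object] + [BinaryStream object] + [Binder Visitor BinaryStream]
  take Visitor:  [Emitter object] + [Visitor Pipe Emitter Transformer object] + [BinaryStream object] + [Visitor BinaryStream]
  take Pipe:  [Emitter object] + [Pipe Emitter Transformer object] + [BinaryStream object] + [BinaryStream]
  take Emitter:  [Emitter object] + [Emitter Transformer object] + [BinaryStream object] + [BinaryStream]
  take Transformer:  [object] + [Transformer object] + [BinaryStream object] + [BinaryStream]
  take BinaryStream:  [object] + [object] + [BinaryStream object] + [BinaryStream]
  take object:  [object] + [object] + [object]

[Optimizer, Binder, Visitor, Pipe, Emitter, Transformer, BinaryStream, object]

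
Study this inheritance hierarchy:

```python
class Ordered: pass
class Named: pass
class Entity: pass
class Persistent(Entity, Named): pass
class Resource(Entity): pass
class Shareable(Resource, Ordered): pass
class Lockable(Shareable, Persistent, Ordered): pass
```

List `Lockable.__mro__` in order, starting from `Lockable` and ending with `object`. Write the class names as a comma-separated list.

Lockable, Shareable, Resource, Persistent, Entity, Ordered, Named, object

L[Lockable] = Lockable + merge(L[Shareable], L[Persistent], L[Ordered], [Shareable Persistent Ordered])
  take Shareable:  [Shareable Resource Entity Ordered object] + [Persistent Entity Named object] + [Ordered object] + [Shareable Persistent Ordered]
  take Resource:  [Resource Entity Ordered object] + [Persistent Entity Named object] + [Ordered object] + [Persistent Ordered]
  take Persistent:  [Entity Ordered object] + [Persistent Entity Named object] + [Ordered object] + [Persistent Ordered]
  take Entity:  [Entity Ordered object] + [Entity Named object] + [Ordered object] + [Ordered]
  take Ordered:  [Ordered object] + [Named object] + [Ordered object] + [Ordered]
  take Named:  [object] + [Named object] + [object]
  take object:  [object] + [object] + [object]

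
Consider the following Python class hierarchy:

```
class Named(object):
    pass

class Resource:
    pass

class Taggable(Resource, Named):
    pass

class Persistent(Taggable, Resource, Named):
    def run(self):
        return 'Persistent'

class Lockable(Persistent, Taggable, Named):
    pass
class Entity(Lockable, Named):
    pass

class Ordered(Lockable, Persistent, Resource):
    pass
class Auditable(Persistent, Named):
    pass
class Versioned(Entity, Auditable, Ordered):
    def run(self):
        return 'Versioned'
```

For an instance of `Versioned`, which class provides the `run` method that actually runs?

Versioned

L[Versioned] = Versioned + merge(L[Entity], L[Auditable], L[Ordered], [Entity Auditable Ordered])
  take Entity:  [Entity Lockable Persistent Taggable Resource Named object] + [Auditable Persistent Taggable Resource Named object] + [Ordered Lockable Persistent Taggable Resource Named object] + [Entity Auditable Ordered]
  take Auditable:  [Lockable Persistent Taggable Resource Named object] + [Auditable Persistent Taggable Resource Named object] + [Ordered Lockable Persistent Taggable Resource Named object] + [Auditable Ordered]
  take Ordered:  [Lockable Persistent Taggable Resource Named object] + [Persistent Taggable Resource Named object] + [Ordered Lockable Persistent Taggable Resource Named object] + [Ordered]
  take Lockable:  [Lockable Persistent Taggable Resource Named object] + [Persistent Taggable Resource Named object] + [Lockable Persistent Taggable Resource Named object]
  take Persistent:  [Persistent Taggable Resource Named object] + [Persistent Taggable Resource Named object] + [Persistent Taggable Resource Named object]
  take Taggable:  [Taggable Resource Named object] + [Taggable Resource Named object] + [Taggable Resource Named object]
  take Resource:  [Resource Named object] + [Resource Named object] + [Resource Named object]
  take Named:  [Named object] + [Named object] + [Named object]
  take object:  [object] + [object] + [object]
MRO: Versioned Entity Auditable Ordered Lockable Persistent Taggable Resource Named object
run is defined in: Persistent, Versioned. First along the MRO is Versioned.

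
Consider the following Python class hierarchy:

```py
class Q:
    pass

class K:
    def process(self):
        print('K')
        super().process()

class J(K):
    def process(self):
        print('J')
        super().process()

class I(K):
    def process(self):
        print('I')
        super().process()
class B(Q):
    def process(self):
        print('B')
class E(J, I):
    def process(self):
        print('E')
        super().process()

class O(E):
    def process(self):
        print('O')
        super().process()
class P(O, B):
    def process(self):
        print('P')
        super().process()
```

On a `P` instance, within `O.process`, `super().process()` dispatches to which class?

L[P] = P + merge(L[O], L[B], [O B])
  take O:  [O E J I K object] + [B Q object] + [O B]
  take E:  [E J I K object] + [B Q object] + [B]
  take J:  [J I K object] + [B Q object] + [B]
  take I:  [I K object] + [B Q object] + [B]
  take K:  [K object] + [B Q object] + [B]
  take B:  [object] + [B Q object] + [B]
  take Q:  [object] + [Q object]
  take object:  [object] + [object]
MRO: P O E J I K B Q object
super() in O.process on a P instance goes to the class after O in P's MRO: E.

E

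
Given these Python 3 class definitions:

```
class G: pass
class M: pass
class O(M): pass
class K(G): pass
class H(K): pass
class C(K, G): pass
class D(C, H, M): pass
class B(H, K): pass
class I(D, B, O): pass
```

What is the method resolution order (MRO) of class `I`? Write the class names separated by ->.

L[I] = I + merge(L[D], L[B], L[O], [D B O])
  take D:  [D C H K G M object] + [B H K G object] + [O M object] + [D B O]
  take C:  [C H K G M object] + [B H K G object] + [O M object] + [B O]
  take B:  [H K G M object] + [B H K G object] + [O M object] + [B O]
  take H:  [H K G M object] + [H K G object] + [O M object] + [O]
  take K:  [K G M object] + [K G object] + [O M object] + [O]
  take G:  [G M object] + [G object] + [O M object] + [O]
  take O:  [M object] + [object] + [O M object] + [O]
  take M:  [M object] + [object] + [M object]
  take object:  [object] + [object] + [object]

I -> D -> C -> B -> H -> K -> G -> O -> M -> object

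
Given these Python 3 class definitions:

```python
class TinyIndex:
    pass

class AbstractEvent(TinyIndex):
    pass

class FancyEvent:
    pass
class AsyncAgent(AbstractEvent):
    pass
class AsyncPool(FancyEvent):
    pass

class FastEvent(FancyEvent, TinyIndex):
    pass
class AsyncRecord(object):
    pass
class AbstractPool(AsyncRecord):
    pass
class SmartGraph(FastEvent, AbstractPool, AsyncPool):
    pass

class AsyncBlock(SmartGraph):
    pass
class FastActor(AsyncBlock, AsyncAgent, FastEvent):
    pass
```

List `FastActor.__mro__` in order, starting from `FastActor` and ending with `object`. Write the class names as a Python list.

L[FastActor] = FastActor + merge(L[AsyncBlock], L[AsyncAgent], L[FastEvent], [AsyncBlock AsyncAgent FastEvent])
  take AsyncBlock:  [AsyncBlock SmartGraph FastEvent AbstractPool AsyncRecord AsyncPool FancyEvent TinyIndex object] + [AsyncAgent AbstractEvent TinyIndex object] + [FastEvent FancyEvent TinyIndex object] + [AsyncBlock AsyncAgent FastEvent]
  take SmartGraph:  [SmartGraph FastEvent AbstractPool AsyncRecord AsyncPool FancyEvent TinyIndex object] + [AsyncAgent AbstractEvent TinyIndex object] + [FastEvent FancyEvent TinyIndex object] + [AsyncAgent FastEvent]
  take AsyncAgent:  [FastEvent AbstractPool AsyncRecord AsyncPool FancyEvent TinyIndex object] + [AsyncAgent AbstractEvent TinyIndex object] + [FastEvent FancyEvent TinyIndex object] + [AsyncAgent FastEvent]
  take FastEvent:  [FastEvent AbstractPool AsyncRecord AsyncPool FancyEvent TinyIndex object] + [AbstractEvent TinyIndex object] + [FastEvent FancyEvent TinyIndex object] + [FastEvent]
  take AbstractPool:  [AbstractPool AsyncRecord AsyncPool FancyEvent TinyIndex object] + [AbstractEvent TinyIndex object] + [FancyEvent TinyIndex object]
  take AsyncRecord:  [AsyncRecord AsyncPool FancyEvent TinyIndex object] + [AbstractEvent TinyIndex object] + [FancyEvent TinyIndex object]
  take AsyncPool:  [AsyncPool FancyEvent TinyIndex object] + [AbstractEvent TinyIndex object] + [FancyEvent TinyIndex object]
  take FancyEvent:  [FancyEvent TinyIndex object] + [AbstractEvent TinyIndex object] + [FancyEvent TinyIndex object]
  take AbstractEvent:  [TinyIndex object] + [AbstractEvent TinyIndex object] + [TinyIndex object]
  take TinyIndex:  [TinyIndex object] + [TinyIndex object] + [TinyIndex object]
  take object:  [object] + [object] + [object]

[FastActor, AsyncBlock, SmartGraph, AsyncAgent, FastEvent, AbstractPool, AsyncRecord, AsyncPool, FancyEvent, AbstractEvent, TinyIndex, object]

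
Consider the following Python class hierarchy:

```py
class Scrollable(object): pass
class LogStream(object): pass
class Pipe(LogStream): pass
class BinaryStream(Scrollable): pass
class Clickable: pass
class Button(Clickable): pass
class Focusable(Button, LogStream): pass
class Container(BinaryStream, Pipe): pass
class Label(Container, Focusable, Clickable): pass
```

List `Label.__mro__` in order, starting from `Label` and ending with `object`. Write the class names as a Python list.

[Label, Container, BinaryStream, Scrollable, Pipe, Focusable, Button, Clickable, LogStream, object]

L[Label] = Label + merge(L[Container], L[Focusable], L[Clickable], [Container Focusable Clickable])
  take Container:  [Container BinaryStream Scrollable Pipe LogStream object] + [Focusable Button Clickable LogStream object] + [Clickable object] + [Container Focusable Clickable]
  take BinaryStream:  [BinaryStream Scrollable Pipe LogStream object] + [Focusable Button Clickable LogStream object] + [Clickable object] + [Focusable Clickable]
  take Scrollable:  [Scrollable Pipe LogStream object] + [Focusable Button Clickable LogStream object] + [Clickable object] + [Focusable Clickable]
  take Pipe:  [Pipe LogStream object] + [Focusable Button Clickable LogStream object] + [Clickable object] + [Focusable Clickable]
  take Focusable:  [LogStream object] + [Focusable Button Clickable LogStream object] + [Clickable object] + [Focusable Clickable]
  take Button:  [LogStream object] + [Button Clickable LogStream object] + [Clickable object] + [Clickable]
  take Clickable:  [LogStream object] + [Clickable LogStream object] + [Clickable object] + [Clickable]
  take LogStream:  [LogStream object] + [LogStream object] + [object]
  take object:  [object] + [object] + [object]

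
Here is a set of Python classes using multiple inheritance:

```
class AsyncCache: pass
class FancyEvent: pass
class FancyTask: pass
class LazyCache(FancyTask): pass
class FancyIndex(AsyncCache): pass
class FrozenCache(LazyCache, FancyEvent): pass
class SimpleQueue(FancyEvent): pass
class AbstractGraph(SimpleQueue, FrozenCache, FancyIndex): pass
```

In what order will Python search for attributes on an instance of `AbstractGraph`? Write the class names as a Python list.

[AbstractGraph, SimpleQueue, FrozenCache, LazyCache, FancyTask, FancyEvent, FancyIndex, AsyncCache, object]

L[AbstractGraph] = AbstractGraph + merge(L[SimpleQueue], L[FrozenCache], L[FancyIndex], [SimpleQueue FrozenCache FancyIndex])
  take SimpleQueue:  [SimpleQueue FancyEvent object] + [FrozenCache LazyCache FancyTask FancyEvent object] + [FancyIndex AsyncCache object] + [SimpleQueue FrozenCache FancyIndex]
  take FrozenCache:  [FancyEvent object] + [FrozenCache LazyCache FancyTask FancyEvent object] + [FancyIndex AsyncCache object] + [FrozenCache FancyIndex]
  take LazyCache:  [FancyEvent object] + [LazyCache FancyTask FancyEvent object] + [FancyIndex AsyncCache object] + [FancyIndex]
  take FancyTask:  [FancyEvent object] + [FancyTask FancyEvent object] + [FancyIndex AsyncCache object] + [FancyIndex]
  take FancyEvent:  [FancyEvent object] + [FancyEvent object] + [FancyIndex AsyncCache object] + [FancyIndex]
  take FancyIndex:  [object] + [object] + [FancyIndex AsyncCache object] + [FancyIndex]
  take AsyncCache:  [object] + [object] + [AsyncCache object]
  take object:  [object] + [object] + [object]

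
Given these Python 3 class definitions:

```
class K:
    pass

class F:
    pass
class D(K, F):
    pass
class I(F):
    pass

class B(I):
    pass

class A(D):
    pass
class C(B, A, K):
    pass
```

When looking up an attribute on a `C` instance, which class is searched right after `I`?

L[C] = C + merge(L[B], L[A], L[K], [B A K])
  take B:  [B I F object] + [A D K F object] + [K object] + [B A K]
  take I:  [I F object] + [A D K F object] + [K object] + [A K]
  take A:  [F object] + [A D K F object] + [K object] + [A K]
  take D:  [F object] + [D K F object] + [K object] + [K]
  take K:  [F object] + [K F object] + [K object] + [K]
  take F:  [F object] + [F object] + [object]
  take object:  [object] + [object] + [object]
MRO: C B I A D K F object
I is at position 2; next is A.

A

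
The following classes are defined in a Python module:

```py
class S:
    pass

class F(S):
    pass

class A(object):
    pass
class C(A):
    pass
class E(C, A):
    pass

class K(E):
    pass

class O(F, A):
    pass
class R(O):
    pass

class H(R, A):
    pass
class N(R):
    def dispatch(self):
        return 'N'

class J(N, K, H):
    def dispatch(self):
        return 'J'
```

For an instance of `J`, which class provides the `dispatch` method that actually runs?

L[J] = J + merge(L[N], L[K], L[H], [N K H])
  take N:  [N R O F S A object] + [K E C A object] + [H R O F S A object] + [N K H]
  take K:  [R O F S A object] + [K E C A object] + [H R O F S A object] + [K H]
  take E:  [R O F S A object] + [E C A object] + [H R O F S A object] + [H]
  take C:  [R O F S A object] + [C A object] + [H R O F S A object] + [H]
  take H:  [R O F S A object] + [A object] + [H R O F S A object] + [H]
  take R:  [R O F S A object] + [A object] + [R O F S A object]
  take O:  [O F S A object] + [A object] + [O F S A object]
  take F:  [F S A object] + [A object] + [F S A object]
  take S:  [S A object] + [A object] + [S A object]
  take A:  [A object] + [A object] + [A object]
  take object:  [object] + [object] + [object]
MRO: J N K E C H R O F S A object
dispatch is defined in: J, N. First along the MRO is J.

J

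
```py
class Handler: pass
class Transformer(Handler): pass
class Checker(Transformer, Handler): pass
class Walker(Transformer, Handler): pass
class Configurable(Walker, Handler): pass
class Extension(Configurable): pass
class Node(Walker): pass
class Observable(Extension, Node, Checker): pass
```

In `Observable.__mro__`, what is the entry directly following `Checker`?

Transformer

L[Observable] = Observable + merge(L[Extension], L[Node], L[Checker], [Extension Node Checker])
  take Extension:  [Extension Configurable Walker Transformer Handler object] + [Node Walker Transformer Handler object] + [Checker Transformer Handler object] + [Extension Node Checker]
  take Configurable:  [Configurable Walker Transformer Handler object] + [Node Walker Transformer Handler object] + [Checker Transformer Handler object] + [Node Checker]
  take Node:  [Walker Transformer Handler object] + [Node Walker Transformer Handler object] + [Checker Transformer Handler object] + [Node Checker]
  take Walker:  [Walker Transformer Handler object] + [Walker Transformer Handler object] + [Checker Transformer Handler object] + [Checker]
  take Checker:  [Transformer Handler object] + [Transformer Handler object] + [Checker Transformer Handler object] + [Checker]
  take Transformer:  [Transformer Handler object] + [Transformer Handler object] + [Transformer Handler object]
  take Handler:  [Handler object] + [Handler object] + [Handler object]
  take object:  [object] + [object] + [object]
MRO: Observable Extension Configurable Node Walker Checker Transformer Handler object
Checker is at position 5; next is Transformer.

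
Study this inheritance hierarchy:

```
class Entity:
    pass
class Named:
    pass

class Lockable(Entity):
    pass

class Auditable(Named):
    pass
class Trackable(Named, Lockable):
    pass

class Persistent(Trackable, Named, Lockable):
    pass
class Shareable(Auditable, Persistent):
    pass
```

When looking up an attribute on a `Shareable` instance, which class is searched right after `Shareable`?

L[Shareable] = Shareable + merge(L[Auditable], L[Persistent], [Auditable Persistent])
  take Auditable:  [Auditable Named object] + [Persistent Trackable Named Lockable Entity object] + [Auditable Persistent]
  take Persistent:  [Named object] + [Persistent Trackable Named Lockable Entity object] + [Persistent]
  take Trackable:  [Named object] + [Trackable Named Lockable Entity object]
  take Named:  [Named object] + [Named Lockable Entity object]
  take Lockable:  [object] + [Lockable Entity object]
  take Entity:  [object] + [Entity object]
  take object:  [object] + [object]
MRO: Shareable Auditable Persistent Trackable Named Lockable Entity object
Shareable is at position 0; next is Auditable.

Auditable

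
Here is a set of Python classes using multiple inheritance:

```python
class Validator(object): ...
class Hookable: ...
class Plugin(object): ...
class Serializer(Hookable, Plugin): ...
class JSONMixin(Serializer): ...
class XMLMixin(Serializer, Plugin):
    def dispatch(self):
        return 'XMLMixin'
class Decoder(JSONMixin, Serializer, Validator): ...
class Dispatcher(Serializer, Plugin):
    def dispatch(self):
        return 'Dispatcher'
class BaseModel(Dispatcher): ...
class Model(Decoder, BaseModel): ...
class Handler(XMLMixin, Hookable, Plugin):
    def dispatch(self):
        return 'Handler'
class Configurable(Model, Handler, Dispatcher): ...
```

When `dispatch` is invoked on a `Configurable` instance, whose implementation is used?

L[Configurable] = Configurable + merge(L[Model], L[Handler], L[Dispatcher], [Model Handler Dispatcher])
  take Model:  [Model Decoder JSONMixin BaseModel Dispatcher Serializer Hookable Plugin Validator object] + [Handler XMLMixin Serializer Hookable Plugin object] + [Dispatcher Serializer Hookable Plugin object] + [Model Handler Dispatcher]
  take Decoder:  [Decoder JSONMixin BaseModel Dispatcher Serializer Hookable Plugin Validator object] + [Handler XMLMixin Serializer Hookable Plugin object] + [Dispatcher Serializer Hookable Plugin object] + [Handler Dispatcher]
  take JSONMixin:  [JSONMixin BaseModel Dispatcher Serializer Hookable Plugin Validator object] + [Handler XMLMixin Serializer Hookable Plugin object] + [Dispatcher Serializer Hookable Plugin object] + [Handler Dispatcher]
  take BaseModel:  [BaseModel Dispatcher Serializer Hookable Plugin Validator object] + [Handler XMLMixin Serializer Hookable Plugin object] + [Dispatcher Serializer Hookable Plugin object] + [Handler Dispatcher]
  take Handler:  [Dispatcher Serializer Hookable Plugin Validator object] + [Handler XMLMixin Serializer Hookable Plugin object] + [Dispatcher Serializer Hookable Plugin object] + [Handler Dispatcher]
  take Dispatcher:  [Dispatcher Serializer Hookable Plugin Validator object] + [XMLMixin Serializer Hookable Plugin object] + [Dispatcher Serializer Hookable Plugin object] + [Dispatcher]
  take XMLMixin:  [Serializer Hookable Plugin Validator object] + [XMLMixin Serializer Hookable Plugin object] + [Serializer Hookable Plugin object]
  take Serializer:  [Serializer Hookable Plugin Validator object] + [Serializer Hookable Plugin object] + [Serializer Hookable Plugin object]
  take Hookable:  [Hookable Plugin Validator object] + [Hookable Plugin object] + [Hookable Plugin object]
  take Plugin:  [Plugin Validator object] + [Plugin object] + [Plugin object]
  take Validator:  [Validator object] + [object] + [object]
  take object:  [object] + [object] + [object]
MRO: Configurable Model Decoder JSONMixin BaseModel Handler Dispatcher XMLMixin Serializer Hookable Plugin Validator object
dispatch is defined in: Dispatcher, Handler, XMLMixin. First along the MRO is Handler.

Handler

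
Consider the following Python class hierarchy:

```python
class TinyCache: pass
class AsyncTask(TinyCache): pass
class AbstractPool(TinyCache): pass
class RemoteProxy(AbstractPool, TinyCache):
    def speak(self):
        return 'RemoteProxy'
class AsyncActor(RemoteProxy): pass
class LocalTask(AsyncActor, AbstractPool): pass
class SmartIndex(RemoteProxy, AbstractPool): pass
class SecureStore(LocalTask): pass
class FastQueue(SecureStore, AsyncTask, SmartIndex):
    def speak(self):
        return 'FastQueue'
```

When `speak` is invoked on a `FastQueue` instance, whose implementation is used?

FastQueue

L[FastQueue] = FastQueue + merge(L[SecureStore], L[AsyncTask], L[SmartIndex], [SecureStore AsyncTask SmartIndex])
  take SecureStore:  [SecureStore LocalTask AsyncActor RemoteProxy AbstractPool TinyCache object] + [AsyncTask TinyCache object] + [SmartIndex RemoteProxy AbstractPool TinyCache object] + [SecureStore AsyncTask SmartIndex]
  take LocalTask:  [LocalTask AsyncActor RemoteProxy AbstractPool TinyCache object] + [AsyncTask TinyCache object] + [SmartIndex RemoteProxy AbstractPool TinyCache object] + [AsyncTask SmartIndex]
  take AsyncActor:  [AsyncActor RemoteProxy AbstractPool TinyCache object] + [AsyncTask TinyCache object] + [SmartIndex RemoteProxy AbstractPool TinyCache object] + [AsyncTask SmartIndex]
  take AsyncTask:  [RemoteProxy AbstractPool TinyCache object] + [AsyncTask TinyCache object] + [SmartIndex RemoteProxy AbstractPool TinyCache object] + [AsyncTask SmartIndex]
  take SmartIndex:  [RemoteProxy AbstractPool TinyCache object] + [TinyCache object] + [SmartIndex RemoteProxy AbstractPool TinyCache object] + [SmartIndex]
  take RemoteProxy:  [RemoteProxy AbstractPool TinyCache object] + [TinyCache object] + [RemoteProxy AbstractPool TinyCache object]
  take AbstractPool:  [AbstractPool TinyCache object] + [TinyCache object] + [AbstractPool TinyCache object]
  take TinyCache:  [TinyCache object] + [TinyCache object] + [TinyCache object]
  take object:  [object] + [object] + [object]
MRO: FastQueue SecureStore LocalTask AsyncActor AsyncTask SmartIndex RemoteProxy AbstractPool TinyCache object
speak is defined in: FastQueue, RemoteProxy. First along the MRO is FastQueue.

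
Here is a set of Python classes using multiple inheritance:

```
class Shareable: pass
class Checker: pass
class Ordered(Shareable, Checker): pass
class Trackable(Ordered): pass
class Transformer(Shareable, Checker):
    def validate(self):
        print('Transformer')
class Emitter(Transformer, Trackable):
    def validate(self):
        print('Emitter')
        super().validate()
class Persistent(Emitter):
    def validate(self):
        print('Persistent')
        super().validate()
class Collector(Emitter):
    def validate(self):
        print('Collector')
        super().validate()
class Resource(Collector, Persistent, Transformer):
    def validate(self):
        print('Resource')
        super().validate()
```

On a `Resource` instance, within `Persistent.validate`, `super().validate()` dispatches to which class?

L[Resource] = Resource + merge(L[Collector], L[Persistent], L[Transformer], [Collector Persistent Transformer])
  take Collector:  [Collector Emitter Transformer Trackable Ordered Shareable Checker object] + [Persistent Emitter Transformer Trackable Ordered Shareable Checker object] + [Transformer Shareable Checker object] + [Collector Persistent Transformer]
  take Persistent:  [Emitter Transformer Trackable Ordered Shareable Checker object] + [Persistent Emitter Transformer Trackable Ordered Shareable Checker object] + [Transformer Shareable Checker object] + [Persistent Transformer]
  take Emitter:  [Emitter Transformer Trackable Ordered Shareable Checker object] + [Emitter Transformer Trackable Ordered Shareable Checker object] + [Transformer Shareable Checker object] + [Transformer]
  take Transformer:  [Transformer Trackable Ordered Shareable Checker object] + [Transformer Trackable Ordered Shareable Checker object] + [Transformer Shareable Checker object] + [Transformer]
  take Trackable:  [Trackable Ordered Shareable Checker object] + [Trackable Ordered Shareable Checker object] + [Shareable Checker object]
  take Ordered:  [Ordered Shareable Checker object] + [Ordered Shareable Checker object] + [Shareable Checker object]
  take Shareable:  [Shareable Checker object] + [Shareable Checker object] + [Shareable Checker object]
  take Checker:  [Checker object] + [Checker object] + [Checker object]
  take object:  [object] + [object] + [object]
MRO: Resource Collector Persistent Emitter Transformer Trackable Ordered Shareable Checker object
super() in Persistent.validate on a Resource instance goes to the class after Persistent in Resource's MRO: Emitter.

Emitter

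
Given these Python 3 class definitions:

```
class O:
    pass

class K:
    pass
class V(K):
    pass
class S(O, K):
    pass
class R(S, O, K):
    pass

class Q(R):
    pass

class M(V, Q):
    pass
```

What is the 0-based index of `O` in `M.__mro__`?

L[M] = M + merge(L[V], L[Q], [V Q])
  take V:  [V K object] + [Q R S O K object] + [V Q]
  take Q:  [K object] + [Q R S O K object] + [Q]
  take R:  [K object] + [R S O K object]
  take S:  [K object] + [S O K object]
  take O:  [K object] + [O K object]
  take K:  [K object] + [K object]
  take object:  [object] + [object]
MRO: M V Q R S O K object
O sits at index 5.

5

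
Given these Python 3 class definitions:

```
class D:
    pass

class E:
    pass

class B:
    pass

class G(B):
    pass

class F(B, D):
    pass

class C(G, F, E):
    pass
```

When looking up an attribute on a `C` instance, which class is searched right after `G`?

F

L[C] = C + merge(L[G], L[F], L[E], [G F E])
  take G:  [G B object] + [F B D object] + [E object] + [G F E]
  take F:  [B object] + [F B D object] + [E object] + [F E]
  take B:  [B object] + [B D object] + [E object] + [E]
  take D:  [object] + [D object] + [E object] + [E]
  take E:  [object] + [object] + [E object] + [E]
  take object:  [object] + [object] + [object]
MRO: C G F B D E object
G is at position 1; next is F.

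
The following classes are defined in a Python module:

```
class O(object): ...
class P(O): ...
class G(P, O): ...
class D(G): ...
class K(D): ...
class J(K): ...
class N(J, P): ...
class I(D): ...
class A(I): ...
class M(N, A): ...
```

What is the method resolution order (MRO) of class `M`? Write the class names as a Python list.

L[M] = M + merge(L[N], L[A], [N A])
  take N:  [N J K D G P O object] + [A I D G P O object] + [N A]
  take J:  [J K D G P O object] + [A I D G P O object] + [A]
  take K:  [K D G P O object] + [A I D G P O object] + [A]
  take A:  [D G P O object] + [A I D G P O object] + [A]
  take I:  [D G P O object] + [I D G P O object]
  take D:  [D G P O object] + [D G P O object]
  take G:  [G P O object] + [G P O object]
  take P:  [P O object] + [P O object]
  take O:  [O object] + [O object]
  take object:  [object] + [object]

[M, N, J, K, A, I, D, G, P, O, object]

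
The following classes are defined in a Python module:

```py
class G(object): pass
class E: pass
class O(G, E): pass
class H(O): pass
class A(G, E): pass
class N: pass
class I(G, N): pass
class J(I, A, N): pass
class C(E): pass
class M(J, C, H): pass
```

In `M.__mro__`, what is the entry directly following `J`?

L[M] = M + merge(L[J], L[C], L[H], [J C H])
  take J:  [J I A G N E object] + [C E object] + [H O G E object] + [J C H]
  take I:  [I A G N E object] + [C E object] + [H O G E object] + [C H]
  take A:  [A G N E object] + [C E object] + [H O G E object] + [C H]
  take C:  [G N E object] + [C E object] + [H O G E object] + [C H]
  take H:  [G N E object] + [E object] + [H O G E object] + [H]
  take O:  [G N E object] + [E object] + [O G E object]
  take G:  [G N E object] + [E object] + [G E object]
  take N:  [N E object] + [E object] + [E object]
  take E:  [E object] + [E object] + [E object]
  take object:  [object] + [object] + [object]
MRO: M J I A C H O G N E object
J is at position 1; next is I.

I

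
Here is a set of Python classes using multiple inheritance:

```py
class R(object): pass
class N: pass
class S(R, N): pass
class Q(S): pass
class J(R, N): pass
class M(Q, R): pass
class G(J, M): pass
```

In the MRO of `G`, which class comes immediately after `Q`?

S

L[G] = G + merge(L[J], L[M], [J M])
  take J:  [J R N object] + [M Q S R N object] + [J M]
  take M:  [R N object] + [M Q S R N object] + [M]
  take Q:  [R N object] + [Q S R N object]
  take S:  [R N object] + [S R N object]
  take R:  [R N object] + [R N object]
  take N:  [N object] + [N object]
  take object:  [object] + [object]
MRO: G J M Q S R N object
Q is at position 3; next is S.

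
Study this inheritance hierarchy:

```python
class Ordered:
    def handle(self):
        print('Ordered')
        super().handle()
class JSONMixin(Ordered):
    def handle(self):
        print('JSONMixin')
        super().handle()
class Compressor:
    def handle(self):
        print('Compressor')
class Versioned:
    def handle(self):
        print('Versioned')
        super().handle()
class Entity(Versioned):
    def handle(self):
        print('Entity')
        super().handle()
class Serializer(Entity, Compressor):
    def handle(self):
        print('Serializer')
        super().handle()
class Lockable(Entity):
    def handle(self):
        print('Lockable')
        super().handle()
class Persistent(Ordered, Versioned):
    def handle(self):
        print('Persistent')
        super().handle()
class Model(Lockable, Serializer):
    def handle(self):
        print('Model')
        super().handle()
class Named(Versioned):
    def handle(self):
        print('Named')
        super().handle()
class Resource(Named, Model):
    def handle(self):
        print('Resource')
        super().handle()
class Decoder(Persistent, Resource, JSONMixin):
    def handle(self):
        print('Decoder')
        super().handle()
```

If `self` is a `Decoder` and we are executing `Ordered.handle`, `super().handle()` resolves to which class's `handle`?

Versioned

L[Decoder] = Decoder + merge(L[Persistent], L[Resource], L[JSONMixin], [Persistent Resource JSONMixin])
  take Persistent:  [Persistent Ordered Versioned object] + [Resource Named Model Lockable Serializer Entity Versioned Compressor object] + [JSONMixin Ordered object] + [Persistent Resource JSONMixin]
  take Resource:  [Ordered Versioned object] + [Resource Named Model Lockable Serializer Entity Versioned Compressor object] + [JSONMixin Ordered object] + [Resource JSONMixin]
  take Named:  [Ordered Versioned object] + [Named Model Lockable Serializer Entity Versioned Compressor object] + [JSONMixin Ordered object] + [JSONMixin]
  take Model:  [Ordered Versioned object] + [Model Lockable Serializer Entity Versioned Compressor object] + [JSONMixin Ordered object] + [JSONMixin]
  take Lockable:  [Ordered Versioned object] + [Lockable Serializer Entity Versioned Compressor object] + [JSONMixin Ordered object] + [JSONMixin]
  take Serializer:  [Ordered Versioned object] + [Serializer Entity Versioned Compressor object] + [JSONMixin Ordered object] + [JSONMixin]
  take Entity:  [Ordered Versioned object] + [Entity Versioned Compressor object] + [JSONMixin Ordered object] + [JSONMixin]
  take JSONMixin:  [Ordered Versioned object] + [Versioned Compressor object] + [JSONMixin Ordered object] + [JSONMixin]
  take Ordered:  [Ordered Versioned object] + [Versioned Compressor object] + [Ordered object]
  take Versioned:  [Versioned object] + [Versioned Compressor object] + [object]
  take Compressor:  [object] + [Compressor object] + [object]
  take object:  [object] + [object] + [object]
MRO: Decoder Persistent Resource Named Model Lockable Serializer Entity JSONMixin Ordered Versioned Compressor object
super() in Ordered.handle on a Decoder instance goes to the class after Ordered in Decoder's MRO: Versioned.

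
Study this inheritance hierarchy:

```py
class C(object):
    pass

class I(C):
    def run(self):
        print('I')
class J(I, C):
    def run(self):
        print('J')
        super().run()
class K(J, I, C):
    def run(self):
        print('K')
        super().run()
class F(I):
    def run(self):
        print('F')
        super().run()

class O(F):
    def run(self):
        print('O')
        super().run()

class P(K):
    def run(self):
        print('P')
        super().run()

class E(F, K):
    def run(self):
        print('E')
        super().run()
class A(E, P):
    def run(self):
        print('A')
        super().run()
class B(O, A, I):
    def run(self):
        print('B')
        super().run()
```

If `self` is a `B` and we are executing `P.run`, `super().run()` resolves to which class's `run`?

K

L[B] = B + merge(L[O], L[A], L[I], [O A I])
  take O:  [O F I C object] + [A E F P K J I C object] + [I C object] + [O A I]
  take A:  [F I C object] + [A E F P K J I C object] + [I C object] + [A I]
  take E:  [F I C object] + [E F P K J I C object] + [I C object] + [I]
  take F:  [F I C object] + [F P K J I C object] + [I C object] + [I]
  take P:  [I C object] + [P K J I C object] + [I C object] + [I]
  take K:  [I C object] + [K J I C object] + [I C object] + [I]
  take J:  [I C object] + [J I C object] + [I C object] + [I]
  take I:  [I C object] + [I C object] + [I C object] + [I]
  take C:  [C object] + [C object] + [C object]
  take object:  [object] + [object] + [object]
MRO: B O A E F P K J I C object
super() in P.run on a B instance goes to the class after P in B's MRO: K.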